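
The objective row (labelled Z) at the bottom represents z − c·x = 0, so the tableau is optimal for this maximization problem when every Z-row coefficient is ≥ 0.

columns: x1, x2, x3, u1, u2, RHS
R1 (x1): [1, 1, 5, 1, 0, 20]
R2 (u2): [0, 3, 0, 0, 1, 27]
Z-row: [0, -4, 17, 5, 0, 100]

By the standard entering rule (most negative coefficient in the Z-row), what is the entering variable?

Negative Z-row entries: x2: -4.
The most negative is -4 in column x2, so x2 enters.

x2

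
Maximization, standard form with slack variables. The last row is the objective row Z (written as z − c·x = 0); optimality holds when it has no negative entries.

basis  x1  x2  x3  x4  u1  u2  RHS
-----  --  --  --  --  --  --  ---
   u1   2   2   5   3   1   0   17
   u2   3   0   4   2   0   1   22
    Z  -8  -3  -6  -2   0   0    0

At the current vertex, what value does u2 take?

u2 is basic (row 2); its value is the RHS of that row, 22.

22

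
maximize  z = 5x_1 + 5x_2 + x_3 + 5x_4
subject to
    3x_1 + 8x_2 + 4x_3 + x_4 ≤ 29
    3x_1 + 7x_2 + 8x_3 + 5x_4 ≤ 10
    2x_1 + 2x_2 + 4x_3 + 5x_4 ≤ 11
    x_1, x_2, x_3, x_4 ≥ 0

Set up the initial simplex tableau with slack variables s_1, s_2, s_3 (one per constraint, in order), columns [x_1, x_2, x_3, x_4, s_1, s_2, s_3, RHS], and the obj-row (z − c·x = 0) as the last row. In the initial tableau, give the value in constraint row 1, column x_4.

1

Constraint 1 has coefficient 1 on x_4.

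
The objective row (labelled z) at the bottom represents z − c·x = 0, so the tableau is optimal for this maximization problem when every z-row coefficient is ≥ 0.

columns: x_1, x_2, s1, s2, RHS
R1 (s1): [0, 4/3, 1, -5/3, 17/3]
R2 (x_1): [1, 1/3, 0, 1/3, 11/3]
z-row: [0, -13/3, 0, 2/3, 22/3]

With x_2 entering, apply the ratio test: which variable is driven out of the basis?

Column x_2 entries and ratios — s1: (17/3)/(4/3) = 17/4; x_1: (11/3)/(1/3) = 11.
Smallest ratio is 17/4 in the row of s1, so s1 leaves.

s1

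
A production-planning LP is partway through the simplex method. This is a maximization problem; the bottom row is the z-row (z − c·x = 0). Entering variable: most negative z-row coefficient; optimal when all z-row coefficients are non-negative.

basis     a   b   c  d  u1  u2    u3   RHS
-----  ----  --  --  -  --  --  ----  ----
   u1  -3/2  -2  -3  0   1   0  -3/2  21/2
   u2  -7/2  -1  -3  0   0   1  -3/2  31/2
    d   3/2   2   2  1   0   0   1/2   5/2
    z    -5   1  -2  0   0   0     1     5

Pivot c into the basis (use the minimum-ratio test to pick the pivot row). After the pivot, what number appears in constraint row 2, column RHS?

Ratio test on column c — row 1: entry -3 ≤ 0; row 2: entry -3 ≤ 0; row 3: (5/2)/2 = 5/4. Minimum is 5/4 at row 3 (d leaves); pivot element 2.
Divide row 3 by 2; eliminate column c from the other rows.
Row 2 update in column RHS: 31/2 − (-3)·(5/4) = 77/4.

77/4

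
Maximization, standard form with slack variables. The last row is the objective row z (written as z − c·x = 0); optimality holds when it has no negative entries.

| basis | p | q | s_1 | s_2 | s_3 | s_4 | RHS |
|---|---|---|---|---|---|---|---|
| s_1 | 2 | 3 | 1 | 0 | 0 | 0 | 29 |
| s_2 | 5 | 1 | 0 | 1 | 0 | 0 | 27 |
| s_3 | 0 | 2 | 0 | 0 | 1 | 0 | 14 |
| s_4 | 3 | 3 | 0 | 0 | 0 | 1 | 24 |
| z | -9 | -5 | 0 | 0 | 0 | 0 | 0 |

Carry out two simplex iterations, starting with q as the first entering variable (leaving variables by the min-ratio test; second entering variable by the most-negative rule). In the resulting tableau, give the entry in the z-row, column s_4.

Ratio test on column q — row 1: 29/3 = 29/3; row 2: 27/1 = 27; row 3: 14/2 = 7; row 4: 24/3 = 8. Minimum is 7 at row 3 (s_3 leaves); pivot element 2.
Divide row 3 by 2; eliminate column q from the other rows.
Second iteration: most negative z-row entry is -9 in column p, so p enters.
Ratio test on column p — row 1: 8/2 = 4; row 2: 20/5 = 4; row 3: entry 0 ≤ 0; row 4: 3/3 = 1. Minimum is 1 at row 4 (s_4 leaves); pivot element 3.
Divide row 4 by 3; eliminate column p from the other rows.
After both pivots, the entry at the z-row, column s_4 is 3.

3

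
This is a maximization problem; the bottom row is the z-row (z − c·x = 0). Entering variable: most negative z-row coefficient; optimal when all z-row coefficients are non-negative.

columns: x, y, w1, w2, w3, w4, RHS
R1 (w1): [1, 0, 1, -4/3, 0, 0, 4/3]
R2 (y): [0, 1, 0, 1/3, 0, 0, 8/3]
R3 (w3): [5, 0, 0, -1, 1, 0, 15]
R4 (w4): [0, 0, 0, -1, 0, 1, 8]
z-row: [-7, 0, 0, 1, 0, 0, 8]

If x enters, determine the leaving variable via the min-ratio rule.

Column x entries and ratios — w1: (4/3)/1 = 4/3; y: 0 ≤ 0, skip; w3: 15/5 = 3; w4: 0 ≤ 0, skip.
Smallest ratio is 4/3 in the row of w1, so w1 leaves.

w1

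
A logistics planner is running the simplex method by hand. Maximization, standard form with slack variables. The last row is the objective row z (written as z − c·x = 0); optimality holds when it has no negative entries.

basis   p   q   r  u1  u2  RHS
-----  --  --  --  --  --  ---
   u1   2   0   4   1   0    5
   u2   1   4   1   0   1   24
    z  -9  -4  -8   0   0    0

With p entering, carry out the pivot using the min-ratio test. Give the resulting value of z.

45/2

Ratio test on column p — row 1: 5/2 = 5/2; row 2: 24/1 = 24. Minimum is 5/2 at row 1 (u1 leaves); pivot element 2.
Pivot on row 1; the z-row RHS becomes 0 − (-9)·(5/2) = 45/2.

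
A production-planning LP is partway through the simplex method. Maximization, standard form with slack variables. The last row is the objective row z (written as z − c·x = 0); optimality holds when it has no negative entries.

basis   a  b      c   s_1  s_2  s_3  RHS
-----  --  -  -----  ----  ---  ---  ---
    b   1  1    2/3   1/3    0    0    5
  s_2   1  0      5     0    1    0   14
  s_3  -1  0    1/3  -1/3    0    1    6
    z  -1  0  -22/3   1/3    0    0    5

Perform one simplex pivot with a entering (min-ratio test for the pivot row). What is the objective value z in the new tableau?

10

Ratio test on column a — row 1: 5/1 = 5; row 2: 14/1 = 14; row 3: entry -1 ≤ 0. Minimum is 5 at row 1 (b leaves); pivot element 1.
Pivot on row 1; the z-row RHS becomes 5 − (-1)·5 = 10.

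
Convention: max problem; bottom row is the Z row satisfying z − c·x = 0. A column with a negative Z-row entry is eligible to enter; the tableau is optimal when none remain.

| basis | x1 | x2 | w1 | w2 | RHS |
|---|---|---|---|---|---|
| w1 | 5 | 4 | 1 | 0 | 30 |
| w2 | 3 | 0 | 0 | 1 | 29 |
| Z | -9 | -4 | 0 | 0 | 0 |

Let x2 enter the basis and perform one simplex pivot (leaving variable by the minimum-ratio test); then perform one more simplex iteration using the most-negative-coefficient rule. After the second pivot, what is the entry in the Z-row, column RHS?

Ratio test on column x2 — row 1: 30/4 = 15/2; row 2: entry 0 ≤ 0. Minimum is 15/2 at row 1 (w1 leaves); pivot element 4.
Divide row 1 by 4; eliminate column x2 from the other rows.
Second iteration: most negative Z-row entry is -4 in column x1, so x1 enters.
Ratio test on column x1 — row 1: (15/2)/(5/4) = 6; row 2: 29/3 = 29/3. Minimum is 6 at row 1 (x2 leaves); pivot element 5/4.
Divide row 1 by 5/4; eliminate column x1 from the other rows.
After both pivots, the entry at the Z-row, column RHS is 54.

54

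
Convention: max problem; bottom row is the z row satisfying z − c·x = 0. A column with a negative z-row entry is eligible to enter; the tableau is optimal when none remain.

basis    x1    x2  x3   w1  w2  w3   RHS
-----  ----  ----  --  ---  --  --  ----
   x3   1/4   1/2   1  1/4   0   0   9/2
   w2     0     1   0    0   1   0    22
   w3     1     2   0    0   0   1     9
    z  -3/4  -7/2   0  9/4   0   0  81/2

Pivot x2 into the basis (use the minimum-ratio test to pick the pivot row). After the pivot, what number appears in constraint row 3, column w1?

0

Ratio test on column x2 — row 1: (9/2)/(1/2) = 9; row 2: 22/1 = 22; row 3: 9/2 = 9/2. Minimum is 9/2 at row 3 (w3 leaves); pivot element 2.
Divide row 3 by 2; eliminate column x2 from the other rows.
In the new row 3, the w1 entry is the old entry divided by the pivot: 0/2 = 0.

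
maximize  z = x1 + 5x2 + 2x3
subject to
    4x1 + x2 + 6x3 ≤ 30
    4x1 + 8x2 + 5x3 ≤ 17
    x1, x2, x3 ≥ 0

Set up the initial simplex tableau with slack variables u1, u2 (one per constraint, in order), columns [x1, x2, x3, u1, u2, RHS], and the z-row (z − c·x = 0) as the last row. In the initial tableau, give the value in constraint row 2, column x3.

5

Constraint 2 has coefficient 5 on x3.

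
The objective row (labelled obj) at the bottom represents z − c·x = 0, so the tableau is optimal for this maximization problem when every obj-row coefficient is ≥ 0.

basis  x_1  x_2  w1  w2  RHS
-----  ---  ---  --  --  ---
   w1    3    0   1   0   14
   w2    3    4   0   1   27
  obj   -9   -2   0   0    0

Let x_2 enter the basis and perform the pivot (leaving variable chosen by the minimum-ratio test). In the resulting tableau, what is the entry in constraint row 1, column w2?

Ratio test on column x_2 — row 1: entry 0 ≤ 0; row 2: 27/4 = 27/4. Minimum is 27/4 at row 2 (w2 leaves); pivot element 4.
Divide row 2 by 4; eliminate column x_2 from the other rows.
Row 1 update in column w2: 0 − 0·(1/4) = 0.

0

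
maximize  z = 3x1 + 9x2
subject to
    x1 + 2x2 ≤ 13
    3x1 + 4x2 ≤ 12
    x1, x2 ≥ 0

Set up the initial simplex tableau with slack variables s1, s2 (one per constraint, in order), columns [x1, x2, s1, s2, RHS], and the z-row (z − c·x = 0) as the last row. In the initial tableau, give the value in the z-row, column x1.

The z-row carries the negated objective coefficients: the x1 entry is -3.

-3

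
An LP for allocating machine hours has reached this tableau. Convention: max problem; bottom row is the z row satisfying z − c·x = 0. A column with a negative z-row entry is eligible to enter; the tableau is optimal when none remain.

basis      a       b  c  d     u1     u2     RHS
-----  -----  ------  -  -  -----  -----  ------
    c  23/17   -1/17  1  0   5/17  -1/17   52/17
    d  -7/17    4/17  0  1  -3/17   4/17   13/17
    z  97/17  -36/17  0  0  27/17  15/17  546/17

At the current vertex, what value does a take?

a is not in the basis, so in the current basic feasible solution a = 0.

0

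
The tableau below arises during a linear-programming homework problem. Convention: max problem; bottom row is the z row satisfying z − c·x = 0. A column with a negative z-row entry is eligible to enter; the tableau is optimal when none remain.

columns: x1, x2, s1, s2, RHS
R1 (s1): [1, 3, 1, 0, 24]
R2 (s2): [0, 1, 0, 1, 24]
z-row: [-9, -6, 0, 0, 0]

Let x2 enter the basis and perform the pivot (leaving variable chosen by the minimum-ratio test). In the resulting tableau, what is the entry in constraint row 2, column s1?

-1/3

Ratio test on column x2 — row 1: 24/3 = 8; row 2: 24/1 = 24. Minimum is 8 at row 1 (s1 leaves); pivot element 3.
Divide row 1 by 3; eliminate column x2 from the other rows.
Row 2 update in column s1: 0 − 1·(1/3) = -1/3.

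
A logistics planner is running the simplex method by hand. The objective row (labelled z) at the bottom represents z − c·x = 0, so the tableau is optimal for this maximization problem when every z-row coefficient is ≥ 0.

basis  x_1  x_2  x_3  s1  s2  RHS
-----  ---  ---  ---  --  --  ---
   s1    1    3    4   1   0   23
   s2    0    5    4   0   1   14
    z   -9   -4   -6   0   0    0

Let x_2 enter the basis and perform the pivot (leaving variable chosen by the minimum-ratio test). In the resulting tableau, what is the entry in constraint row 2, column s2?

Ratio test on column x_2 — row 1: 23/3 = 23/3; row 2: 14/5 = 14/5. Minimum is 14/5 at row 2 (s2 leaves); pivot element 5.
Divide row 2 by 5; eliminate column x_2 from the other rows.
In the new row 2, the s2 entry is the old entry divided by the pivot: 1/5 = 1/5.

1/5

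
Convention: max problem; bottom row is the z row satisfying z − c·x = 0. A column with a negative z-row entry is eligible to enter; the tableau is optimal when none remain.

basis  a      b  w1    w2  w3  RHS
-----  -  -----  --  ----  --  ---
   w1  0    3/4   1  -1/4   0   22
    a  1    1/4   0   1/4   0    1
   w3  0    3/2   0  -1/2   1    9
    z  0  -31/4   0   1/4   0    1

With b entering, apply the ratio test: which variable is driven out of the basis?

a

Column b entries and ratios — w1: 22/(3/4) = 88/3; a: 1/(1/4) = 4; w3: 9/(3/2) = 6.
Smallest ratio is 4 in the row of a, so a leaves.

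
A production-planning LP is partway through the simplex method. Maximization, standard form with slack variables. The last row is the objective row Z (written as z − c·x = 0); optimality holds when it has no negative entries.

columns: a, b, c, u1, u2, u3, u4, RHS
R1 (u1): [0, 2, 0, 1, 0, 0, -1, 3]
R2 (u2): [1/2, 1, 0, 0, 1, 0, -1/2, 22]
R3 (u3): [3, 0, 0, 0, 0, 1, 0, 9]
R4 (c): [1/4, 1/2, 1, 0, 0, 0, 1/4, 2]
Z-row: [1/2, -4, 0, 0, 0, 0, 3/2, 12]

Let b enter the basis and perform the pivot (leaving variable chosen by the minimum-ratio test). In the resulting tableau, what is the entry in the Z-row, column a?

Ratio test on column b — row 1: 3/2 = 3/2; row 2: 22/1 = 22; row 3: entry 0 ≤ 0; row 4: 2/(1/2) = 4. Minimum is 3/2 at row 1 (u1 leaves); pivot element 2.
Divide row 1 by 2; eliminate column b from the other rows.
Z-row update in column a: 1/2 − (-4)·0 = 1/2.

1/2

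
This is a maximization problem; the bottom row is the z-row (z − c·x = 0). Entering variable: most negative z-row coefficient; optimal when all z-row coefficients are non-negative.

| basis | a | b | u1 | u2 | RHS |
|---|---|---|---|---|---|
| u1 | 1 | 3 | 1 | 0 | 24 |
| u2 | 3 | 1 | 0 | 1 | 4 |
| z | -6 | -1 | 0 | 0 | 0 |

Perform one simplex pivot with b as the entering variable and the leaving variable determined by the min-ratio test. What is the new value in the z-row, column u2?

1

Ratio test on column b — row 1: 24/3 = 8; row 2: 4/1 = 4. Minimum is 4 at row 2 (u2 leaves); pivot element 1.
Divide row 2 by 1; eliminate column b from the other rows.
z-row update in column u2: 0 − (-1)·1 = 1.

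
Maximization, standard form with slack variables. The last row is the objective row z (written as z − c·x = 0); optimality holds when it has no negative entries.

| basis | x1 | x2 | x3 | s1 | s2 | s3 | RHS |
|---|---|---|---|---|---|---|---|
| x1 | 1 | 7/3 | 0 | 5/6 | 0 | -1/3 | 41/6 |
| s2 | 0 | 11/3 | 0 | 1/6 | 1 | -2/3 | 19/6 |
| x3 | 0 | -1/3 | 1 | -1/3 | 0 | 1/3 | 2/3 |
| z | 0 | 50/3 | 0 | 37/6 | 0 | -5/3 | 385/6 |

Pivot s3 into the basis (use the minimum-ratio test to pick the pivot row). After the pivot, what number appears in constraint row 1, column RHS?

15/2

Ratio test on column s3 — row 1: entry -1/3 ≤ 0; row 2: entry -2/3 ≤ 0; row 3: (2/3)/(1/3) = 2. Minimum is 2 at row 3 (x3 leaves); pivot element 1/3.
Divide row 3 by 1/3; eliminate column s3 from the other rows.
Row 1 update in column RHS: 41/6 − (-1/3)·2 = 15/2.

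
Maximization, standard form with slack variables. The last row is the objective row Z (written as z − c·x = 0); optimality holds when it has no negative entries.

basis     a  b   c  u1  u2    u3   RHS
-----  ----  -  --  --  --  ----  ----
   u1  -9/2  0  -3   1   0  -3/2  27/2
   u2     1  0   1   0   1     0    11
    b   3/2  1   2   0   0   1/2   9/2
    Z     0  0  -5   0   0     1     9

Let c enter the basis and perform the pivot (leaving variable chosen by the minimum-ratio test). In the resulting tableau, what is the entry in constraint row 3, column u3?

Ratio test on column c — row 1: entry -3 ≤ 0; row 2: 11/1 = 11; row 3: (9/2)/2 = 9/4. Minimum is 9/4 at row 3 (b leaves); pivot element 2.
Divide row 3 by 2; eliminate column c from the other rows.
In the new row 3, the u3 entry is the old entry divided by the pivot: (1/2)/2 = 1/4.

1/4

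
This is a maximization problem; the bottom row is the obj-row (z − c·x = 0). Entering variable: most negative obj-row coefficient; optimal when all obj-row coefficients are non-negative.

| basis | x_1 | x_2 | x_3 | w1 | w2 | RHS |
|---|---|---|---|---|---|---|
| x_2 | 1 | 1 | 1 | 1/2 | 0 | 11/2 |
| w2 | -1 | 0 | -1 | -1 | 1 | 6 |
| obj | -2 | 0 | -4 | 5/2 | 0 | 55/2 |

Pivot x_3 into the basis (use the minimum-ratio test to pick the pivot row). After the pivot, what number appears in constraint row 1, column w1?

1/2

Ratio test on column x_3 — row 1: (11/2)/1 = 11/2; row 2: entry -1 ≤ 0. Minimum is 11/2 at row 1 (x_2 leaves); pivot element 1.
Divide row 1 by 1; eliminate column x_3 from the other rows.
In the new row 1, the w1 entry is the old entry divided by the pivot: (1/2)/1 = 1/2.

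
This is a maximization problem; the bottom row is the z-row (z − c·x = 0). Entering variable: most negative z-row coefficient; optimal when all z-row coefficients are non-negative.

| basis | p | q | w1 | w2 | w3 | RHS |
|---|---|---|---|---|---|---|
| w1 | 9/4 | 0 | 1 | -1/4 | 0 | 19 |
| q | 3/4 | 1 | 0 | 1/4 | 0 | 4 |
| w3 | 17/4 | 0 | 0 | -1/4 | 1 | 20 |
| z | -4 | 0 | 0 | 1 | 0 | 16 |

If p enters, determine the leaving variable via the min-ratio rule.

Column p entries and ratios — w1: 19/(9/4) = 76/9; q: 4/(3/4) = 16/3; w3: 20/(17/4) = 80/17.
Smallest ratio is 80/17 in the row of w3, so w3 leaves.

w3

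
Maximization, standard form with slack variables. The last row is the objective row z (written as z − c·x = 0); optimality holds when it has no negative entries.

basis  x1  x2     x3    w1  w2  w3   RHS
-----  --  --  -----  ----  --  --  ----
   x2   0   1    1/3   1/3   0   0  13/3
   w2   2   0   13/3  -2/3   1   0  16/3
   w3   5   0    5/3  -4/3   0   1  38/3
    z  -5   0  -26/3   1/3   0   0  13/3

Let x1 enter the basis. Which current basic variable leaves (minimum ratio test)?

w3

Column x1 entries and ratios — x2: 0 ≤ 0, skip; w2: (16/3)/2 = 8/3; w3: (38/3)/5 = 38/15.
Smallest ratio is 38/15 in the row of w3, so w3 leaves.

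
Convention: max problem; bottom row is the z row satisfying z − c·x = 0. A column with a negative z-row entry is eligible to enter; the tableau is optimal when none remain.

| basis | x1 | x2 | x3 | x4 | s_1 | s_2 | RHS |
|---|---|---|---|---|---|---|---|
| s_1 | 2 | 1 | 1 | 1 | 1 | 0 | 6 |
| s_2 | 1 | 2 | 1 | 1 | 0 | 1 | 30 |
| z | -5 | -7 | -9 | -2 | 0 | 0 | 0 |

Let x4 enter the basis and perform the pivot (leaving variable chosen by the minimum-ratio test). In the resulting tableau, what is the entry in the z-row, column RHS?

Ratio test on column x4 — row 1: 6/1 = 6; row 2: 30/1 = 30. Minimum is 6 at row 1 (s_1 leaves); pivot element 1.
Divide row 1 by 1; eliminate column x4 from the other rows.
z-row update in column RHS: 0 − (-2)·6 = 12.

12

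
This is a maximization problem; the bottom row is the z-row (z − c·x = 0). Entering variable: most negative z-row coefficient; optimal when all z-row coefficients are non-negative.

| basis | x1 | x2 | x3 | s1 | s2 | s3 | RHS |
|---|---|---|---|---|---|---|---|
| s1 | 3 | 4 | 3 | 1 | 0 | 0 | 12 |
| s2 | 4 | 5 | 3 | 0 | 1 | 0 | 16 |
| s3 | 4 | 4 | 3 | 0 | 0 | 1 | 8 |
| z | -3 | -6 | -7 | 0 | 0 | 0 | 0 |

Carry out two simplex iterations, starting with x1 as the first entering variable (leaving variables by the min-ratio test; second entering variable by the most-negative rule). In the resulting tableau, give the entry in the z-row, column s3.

7/3

Ratio test on column x1 — row 1: 12/3 = 4; row 2: 16/4 = 4; row 3: 8/4 = 2. Minimum is 2 at row 3 (s3 leaves); pivot element 4.
Divide row 3 by 4; eliminate column x1 from the other rows.
Second iteration: most negative z-row entry is -19/4 in column x3, so x3 enters.
Ratio test on column x3 — row 1: 6/(3/4) = 8; row 2: entry 0 ≤ 0; row 3: 2/(3/4) = 8/3. Minimum is 8/3 at row 3 (x1 leaves); pivot element 3/4.
Divide row 3 by 3/4; eliminate column x3 from the other rows.
After both pivots, the entry at the z-row, column s3 is 7/3.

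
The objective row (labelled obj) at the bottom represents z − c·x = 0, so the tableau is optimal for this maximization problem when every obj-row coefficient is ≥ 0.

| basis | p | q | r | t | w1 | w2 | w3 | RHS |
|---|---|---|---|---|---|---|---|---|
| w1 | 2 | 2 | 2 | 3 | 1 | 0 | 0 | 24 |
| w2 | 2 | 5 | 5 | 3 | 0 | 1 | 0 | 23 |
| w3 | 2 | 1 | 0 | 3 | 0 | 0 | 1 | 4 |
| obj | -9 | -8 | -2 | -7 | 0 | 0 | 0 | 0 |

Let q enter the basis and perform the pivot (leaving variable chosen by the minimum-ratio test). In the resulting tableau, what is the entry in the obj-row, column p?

7

Ratio test on column q — row 1: 24/2 = 12; row 2: 23/5 = 23/5; row 3: 4/1 = 4. Minimum is 4 at row 3 (w3 leaves); pivot element 1.
Divide row 3 by 1; eliminate column q from the other rows.
obj-row update in column p: -9 − (-8)·2 = 7.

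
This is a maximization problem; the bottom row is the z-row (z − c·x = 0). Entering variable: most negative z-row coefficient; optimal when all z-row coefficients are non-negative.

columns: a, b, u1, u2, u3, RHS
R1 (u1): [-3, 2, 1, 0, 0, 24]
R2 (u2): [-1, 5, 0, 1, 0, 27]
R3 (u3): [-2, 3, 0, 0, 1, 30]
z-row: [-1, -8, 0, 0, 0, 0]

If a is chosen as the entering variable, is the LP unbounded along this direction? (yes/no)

yes

Every constraint-row entry in column a is ≤ 0, so increasing a is unbounded.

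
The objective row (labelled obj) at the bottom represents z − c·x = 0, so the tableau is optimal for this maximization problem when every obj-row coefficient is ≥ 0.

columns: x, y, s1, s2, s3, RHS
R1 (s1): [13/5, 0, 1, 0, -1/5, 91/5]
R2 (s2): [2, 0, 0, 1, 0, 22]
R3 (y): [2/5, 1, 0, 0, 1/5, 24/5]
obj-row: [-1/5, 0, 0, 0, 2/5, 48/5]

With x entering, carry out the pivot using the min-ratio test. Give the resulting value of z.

11

Ratio test on column x — row 1: (91/5)/(13/5) = 7; row 2: 22/2 = 11; row 3: (24/5)/(2/5) = 12. Minimum is 7 at row 1 (s1 leaves); pivot element 13/5.
Pivot on row 1; the obj-row RHS becomes 48/5 − (-1/5)·7 = 11.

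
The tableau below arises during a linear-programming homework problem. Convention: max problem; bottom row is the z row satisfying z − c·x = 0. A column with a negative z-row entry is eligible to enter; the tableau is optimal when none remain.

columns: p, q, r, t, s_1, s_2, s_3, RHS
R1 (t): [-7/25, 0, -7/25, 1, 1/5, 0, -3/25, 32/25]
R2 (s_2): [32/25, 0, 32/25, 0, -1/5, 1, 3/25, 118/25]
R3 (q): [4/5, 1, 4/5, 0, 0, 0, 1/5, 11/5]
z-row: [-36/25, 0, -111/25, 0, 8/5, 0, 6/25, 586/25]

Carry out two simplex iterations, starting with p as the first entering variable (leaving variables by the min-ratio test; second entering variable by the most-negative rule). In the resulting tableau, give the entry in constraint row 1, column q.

Ratio test on column p — row 1: entry -7/25 ≤ 0; row 2: (118/25)/(32/25) = 59/16; row 3: (11/5)/(4/5) = 11/4. Minimum is 11/4 at row 3 (q leaves); pivot element 4/5.
Divide row 3 by 4/5; eliminate column p from the other rows.
Second iteration: most negative z-row entry is -3 in column r, so r enters.
Ratio test on column r — row 1: entry 0 ≤ 0; row 2: entry 0 ≤ 0; row 3: (11/4)/1 = 11/4. Minimum is 11/4 at row 3 (p leaves); pivot element 1.
Divide row 3 by 1; eliminate column r from the other rows.
After both pivots, the entry at constraint row 1, column q is 7/20.

7/20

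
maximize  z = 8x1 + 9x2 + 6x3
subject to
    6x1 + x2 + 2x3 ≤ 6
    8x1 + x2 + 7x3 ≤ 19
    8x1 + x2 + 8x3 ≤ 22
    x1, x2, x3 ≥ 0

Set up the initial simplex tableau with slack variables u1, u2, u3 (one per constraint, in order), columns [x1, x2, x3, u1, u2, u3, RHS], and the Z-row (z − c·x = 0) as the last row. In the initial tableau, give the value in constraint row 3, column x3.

8

Constraint 3 has coefficient 8 on x3.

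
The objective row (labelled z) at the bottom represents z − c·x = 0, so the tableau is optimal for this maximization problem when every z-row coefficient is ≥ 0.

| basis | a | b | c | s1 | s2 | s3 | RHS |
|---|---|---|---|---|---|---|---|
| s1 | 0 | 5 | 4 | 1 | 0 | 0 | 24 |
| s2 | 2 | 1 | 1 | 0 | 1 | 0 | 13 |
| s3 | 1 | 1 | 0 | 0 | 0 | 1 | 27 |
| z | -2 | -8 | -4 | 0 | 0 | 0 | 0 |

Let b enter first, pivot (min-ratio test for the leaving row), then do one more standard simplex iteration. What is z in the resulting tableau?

Ratio test on column b — row 1: 24/5 = 24/5; row 2: 13/1 = 13; row 3: 27/1 = 27. Minimum is 24/5 at row 1 (s1 leaves); pivot element 5.
Pivot on row 1; the z-row RHS becomes 0 − (-8)·(24/5) = 192/5.
Next entering variable (most negative z-row entry -2): a.
Ratio test on column a — row 1: entry 0 ≤ 0; row 2: (41/5)/2 = 41/10; row 3: (111/5)/1 = 111/5. Minimum is 41/10 at row 2 (s2 leaves); pivot element 2.
After the second pivot the z-row RHS is 192/5 − (-2)·(41/10) = 233/5.

233/5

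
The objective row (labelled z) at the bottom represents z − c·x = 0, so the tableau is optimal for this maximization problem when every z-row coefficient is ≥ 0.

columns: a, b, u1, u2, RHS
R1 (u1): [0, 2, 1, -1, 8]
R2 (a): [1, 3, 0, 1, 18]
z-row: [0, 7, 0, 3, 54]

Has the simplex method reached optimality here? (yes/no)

Every z-row coefficient is ≥ 0, so the tableau is optimal.

yes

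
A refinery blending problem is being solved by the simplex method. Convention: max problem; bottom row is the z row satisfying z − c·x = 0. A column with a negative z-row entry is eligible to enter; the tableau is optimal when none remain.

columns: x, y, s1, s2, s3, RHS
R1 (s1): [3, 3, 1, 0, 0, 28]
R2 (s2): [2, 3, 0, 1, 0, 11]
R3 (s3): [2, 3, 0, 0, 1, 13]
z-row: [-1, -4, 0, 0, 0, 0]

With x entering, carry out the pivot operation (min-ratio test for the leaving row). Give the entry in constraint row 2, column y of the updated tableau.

Ratio test on column x — row 1: 28/3 = 28/3; row 2: 11/2 = 11/2; row 3: 13/2 = 13/2. Minimum is 11/2 at row 2 (s2 leaves); pivot element 2.
Divide row 2 by 2; eliminate column x from the other rows.
In the new row 2, the y entry is the old entry divided by the pivot: 3/2 = 3/2.

3/2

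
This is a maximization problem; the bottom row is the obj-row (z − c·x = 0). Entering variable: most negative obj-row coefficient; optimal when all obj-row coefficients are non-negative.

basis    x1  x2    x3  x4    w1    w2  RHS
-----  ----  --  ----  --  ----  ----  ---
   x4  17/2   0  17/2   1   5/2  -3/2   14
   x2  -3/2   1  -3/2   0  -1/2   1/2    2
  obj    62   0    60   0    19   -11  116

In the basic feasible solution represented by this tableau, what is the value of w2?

0

w2 is not in the basis, so in the current basic feasible solution w2 = 0.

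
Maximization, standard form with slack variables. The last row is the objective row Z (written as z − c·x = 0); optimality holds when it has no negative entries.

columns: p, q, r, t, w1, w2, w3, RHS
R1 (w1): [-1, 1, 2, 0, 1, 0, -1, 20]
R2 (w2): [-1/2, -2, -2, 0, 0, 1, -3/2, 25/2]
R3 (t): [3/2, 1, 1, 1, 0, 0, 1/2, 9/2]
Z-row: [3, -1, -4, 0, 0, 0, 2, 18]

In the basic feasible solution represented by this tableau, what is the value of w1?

w1 is basic (row 1); its value is the RHS of that row, 20.

20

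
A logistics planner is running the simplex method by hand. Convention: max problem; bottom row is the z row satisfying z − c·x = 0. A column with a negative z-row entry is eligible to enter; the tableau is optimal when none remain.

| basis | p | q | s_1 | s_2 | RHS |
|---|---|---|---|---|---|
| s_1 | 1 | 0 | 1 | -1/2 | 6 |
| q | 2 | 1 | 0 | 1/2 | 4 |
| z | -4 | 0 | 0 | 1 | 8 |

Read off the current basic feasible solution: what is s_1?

s_1 is basic (row 1); its value is the RHS of that row, 6.

6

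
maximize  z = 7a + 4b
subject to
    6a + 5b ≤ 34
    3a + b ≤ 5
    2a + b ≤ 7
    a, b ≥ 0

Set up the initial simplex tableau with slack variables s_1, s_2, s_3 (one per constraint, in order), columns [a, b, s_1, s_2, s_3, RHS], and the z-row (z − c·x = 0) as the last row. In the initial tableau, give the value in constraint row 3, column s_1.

0

Slack s_1 belongs to constraint 1; its column is the unit vector e_1, so the entry in row 3 is 0.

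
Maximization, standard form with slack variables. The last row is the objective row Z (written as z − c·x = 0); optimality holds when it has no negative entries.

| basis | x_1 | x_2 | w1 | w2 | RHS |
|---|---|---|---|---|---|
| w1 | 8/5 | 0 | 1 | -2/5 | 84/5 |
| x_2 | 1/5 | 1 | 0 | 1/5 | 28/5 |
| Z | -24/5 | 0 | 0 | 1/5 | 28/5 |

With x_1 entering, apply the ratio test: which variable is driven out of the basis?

w1

Column x_1 entries and ratios — w1: (84/5)/(8/5) = 21/2; x_2: (28/5)/(1/5) = 28.
Smallest ratio is 21/2 in the row of w1, so w1 leaves.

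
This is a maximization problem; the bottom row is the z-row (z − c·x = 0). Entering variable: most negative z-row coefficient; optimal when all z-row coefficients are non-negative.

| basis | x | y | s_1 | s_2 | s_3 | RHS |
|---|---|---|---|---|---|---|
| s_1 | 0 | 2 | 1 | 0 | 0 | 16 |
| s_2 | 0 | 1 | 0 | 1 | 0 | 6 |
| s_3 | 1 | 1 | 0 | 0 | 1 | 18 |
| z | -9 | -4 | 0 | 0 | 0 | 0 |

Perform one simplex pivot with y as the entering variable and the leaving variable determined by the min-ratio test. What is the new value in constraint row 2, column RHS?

Ratio test on column y — row 1: 16/2 = 8; row 2: 6/1 = 6; row 3: 18/1 = 18. Minimum is 6 at row 2 (s_2 leaves); pivot element 1.
Divide row 2 by 1; eliminate column y from the other rows.
In the new row 2, the RHS entry is the old entry divided by the pivot: 6/1 = 6.

6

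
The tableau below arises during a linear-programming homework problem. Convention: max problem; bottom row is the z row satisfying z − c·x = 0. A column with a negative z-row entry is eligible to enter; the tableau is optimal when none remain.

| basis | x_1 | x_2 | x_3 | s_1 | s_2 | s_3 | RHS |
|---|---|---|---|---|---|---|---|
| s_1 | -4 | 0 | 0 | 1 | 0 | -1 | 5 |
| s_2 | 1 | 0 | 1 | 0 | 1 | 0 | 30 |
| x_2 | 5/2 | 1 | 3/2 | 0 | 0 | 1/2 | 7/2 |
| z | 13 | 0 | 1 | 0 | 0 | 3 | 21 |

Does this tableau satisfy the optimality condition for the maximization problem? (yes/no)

yes

Every z-row coefficient is ≥ 0, so the tableau is optimal.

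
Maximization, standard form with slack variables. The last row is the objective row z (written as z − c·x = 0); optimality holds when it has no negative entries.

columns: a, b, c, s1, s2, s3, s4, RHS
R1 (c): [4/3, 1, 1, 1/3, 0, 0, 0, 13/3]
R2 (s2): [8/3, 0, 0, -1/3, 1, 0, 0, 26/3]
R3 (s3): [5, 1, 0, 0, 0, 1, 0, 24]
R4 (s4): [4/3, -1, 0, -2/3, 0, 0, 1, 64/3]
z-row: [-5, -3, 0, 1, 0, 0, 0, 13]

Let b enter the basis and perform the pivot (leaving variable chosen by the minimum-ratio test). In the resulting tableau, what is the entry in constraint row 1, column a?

4/3

Ratio test on column b — row 1: (13/3)/1 = 13/3; row 2: entry 0 ≤ 0; row 3: 24/1 = 24; row 4: entry -1 ≤ 0. Minimum is 13/3 at row 1 (c leaves); pivot element 1.
Divide row 1 by 1; eliminate column b from the other rows.
In the new row 1, the a entry is the old entry divided by the pivot: (4/3)/1 = 4/3.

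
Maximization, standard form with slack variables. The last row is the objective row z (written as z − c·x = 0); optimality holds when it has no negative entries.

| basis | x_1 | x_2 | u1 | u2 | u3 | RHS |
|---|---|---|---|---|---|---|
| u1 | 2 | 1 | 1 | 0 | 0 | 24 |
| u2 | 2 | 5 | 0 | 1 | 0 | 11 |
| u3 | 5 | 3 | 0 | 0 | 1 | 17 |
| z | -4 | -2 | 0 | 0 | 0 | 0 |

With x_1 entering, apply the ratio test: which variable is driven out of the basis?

Column x_1 entries and ratios — u1: 24/2 = 12; u2: 11/2 = 11/2; u3: 17/5 = 17/5.
Smallest ratio is 17/5 in the row of u3, so u3 leaves.

u3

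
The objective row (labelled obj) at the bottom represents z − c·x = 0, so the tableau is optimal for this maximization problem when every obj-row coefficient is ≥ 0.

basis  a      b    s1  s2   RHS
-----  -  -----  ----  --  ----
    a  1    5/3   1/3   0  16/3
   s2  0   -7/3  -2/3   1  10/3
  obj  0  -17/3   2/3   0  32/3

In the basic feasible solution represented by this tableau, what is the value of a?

16/3

a is basic (row 1); its value is the RHS of that row, 16/3.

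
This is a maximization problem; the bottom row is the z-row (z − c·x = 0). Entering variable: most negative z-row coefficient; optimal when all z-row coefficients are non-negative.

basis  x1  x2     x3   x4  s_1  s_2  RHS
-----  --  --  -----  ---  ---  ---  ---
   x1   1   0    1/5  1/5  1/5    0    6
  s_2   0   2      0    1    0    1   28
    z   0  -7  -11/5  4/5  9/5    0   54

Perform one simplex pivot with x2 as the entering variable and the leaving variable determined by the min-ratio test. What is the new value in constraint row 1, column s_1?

Ratio test on column x2 — row 1: entry 0 ≤ 0; row 2: 28/2 = 14. Minimum is 14 at row 2 (s_2 leaves); pivot element 2.
Divide row 2 by 2; eliminate column x2 from the other rows.
Row 1 update in column s_1: 1/5 − 0·0 = 1/5.

1/5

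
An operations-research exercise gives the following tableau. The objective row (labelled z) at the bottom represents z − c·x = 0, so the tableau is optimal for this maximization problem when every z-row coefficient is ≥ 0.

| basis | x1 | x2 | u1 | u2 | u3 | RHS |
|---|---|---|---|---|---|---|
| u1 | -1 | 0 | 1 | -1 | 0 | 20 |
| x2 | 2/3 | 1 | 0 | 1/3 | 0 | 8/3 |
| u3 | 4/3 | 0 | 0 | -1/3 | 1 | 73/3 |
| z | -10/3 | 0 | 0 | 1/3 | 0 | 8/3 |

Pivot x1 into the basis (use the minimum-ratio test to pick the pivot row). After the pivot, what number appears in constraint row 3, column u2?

Ratio test on column x1 — row 1: entry -1 ≤ 0; row 2: (8/3)/(2/3) = 4; row 3: (73/3)/(4/3) = 73/4. Minimum is 4 at row 2 (x2 leaves); pivot element 2/3.
Divide row 2 by 2/3; eliminate column x1 from the other rows.
Row 3 update in column u2: -1/3 − (4/3)·(1/2) = -1.

-1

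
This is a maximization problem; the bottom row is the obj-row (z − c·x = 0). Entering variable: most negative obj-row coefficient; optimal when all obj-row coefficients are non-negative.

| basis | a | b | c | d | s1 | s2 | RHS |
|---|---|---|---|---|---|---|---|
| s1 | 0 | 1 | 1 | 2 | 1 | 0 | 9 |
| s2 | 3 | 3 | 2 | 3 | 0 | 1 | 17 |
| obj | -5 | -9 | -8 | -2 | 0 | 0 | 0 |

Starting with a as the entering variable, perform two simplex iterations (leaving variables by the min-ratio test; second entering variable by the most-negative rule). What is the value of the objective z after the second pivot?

Ratio test on column a — row 1: entry 0 ≤ 0; row 2: 17/3 = 17/3. Minimum is 17/3 at row 2 (s2 leaves); pivot element 3.
Pivot on row 2; the obj-row RHS becomes 0 − (-5)·(17/3) = 85/3.
Next entering variable (most negative obj-row entry -14/3): c.
Ratio test on column c — row 1: 9/1 = 9; row 2: (17/3)/(2/3) = 17/2. Minimum is 17/2 at row 2 (a leaves); pivot element 2/3.
After the second pivot the obj-row RHS is 85/3 − (-14/3)·(17/2) = 68.

68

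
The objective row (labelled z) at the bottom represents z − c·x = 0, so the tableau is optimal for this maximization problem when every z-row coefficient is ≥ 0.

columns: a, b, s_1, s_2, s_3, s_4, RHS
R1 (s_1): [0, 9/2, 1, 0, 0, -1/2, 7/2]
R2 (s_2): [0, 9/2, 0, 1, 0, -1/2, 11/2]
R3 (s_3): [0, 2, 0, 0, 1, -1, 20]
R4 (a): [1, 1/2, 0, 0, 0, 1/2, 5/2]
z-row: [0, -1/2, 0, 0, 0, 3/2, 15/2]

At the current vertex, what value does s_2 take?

s_2 is basic (row 2); its value is the RHS of that row, 11/2.

11/2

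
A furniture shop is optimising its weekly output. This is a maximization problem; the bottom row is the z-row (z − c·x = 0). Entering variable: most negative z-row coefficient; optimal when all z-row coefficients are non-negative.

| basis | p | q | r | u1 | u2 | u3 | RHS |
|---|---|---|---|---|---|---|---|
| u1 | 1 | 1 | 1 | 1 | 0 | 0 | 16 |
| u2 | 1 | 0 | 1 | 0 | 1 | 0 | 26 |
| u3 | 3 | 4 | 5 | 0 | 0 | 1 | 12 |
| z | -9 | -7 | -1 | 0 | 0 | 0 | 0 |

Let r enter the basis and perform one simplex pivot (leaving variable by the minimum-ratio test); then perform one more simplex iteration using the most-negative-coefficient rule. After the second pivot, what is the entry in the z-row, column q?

5

Ratio test on column r — row 1: 16/1 = 16; row 2: 26/1 = 26; row 3: 12/5 = 12/5. Minimum is 12/5 at row 3 (u3 leaves); pivot element 5.
Divide row 3 by 5; eliminate column r from the other rows.
Second iteration: most negative z-row entry is -42/5 in column p, so p enters.
Ratio test on column p — row 1: (68/5)/(2/5) = 34; row 2: (118/5)/(2/5) = 59; row 3: (12/5)/(3/5) = 4. Minimum is 4 at row 3 (r leaves); pivot element 3/5.
Divide row 3 by 3/5; eliminate column p from the other rows.
After both pivots, the entry at the z-row, column q is 5.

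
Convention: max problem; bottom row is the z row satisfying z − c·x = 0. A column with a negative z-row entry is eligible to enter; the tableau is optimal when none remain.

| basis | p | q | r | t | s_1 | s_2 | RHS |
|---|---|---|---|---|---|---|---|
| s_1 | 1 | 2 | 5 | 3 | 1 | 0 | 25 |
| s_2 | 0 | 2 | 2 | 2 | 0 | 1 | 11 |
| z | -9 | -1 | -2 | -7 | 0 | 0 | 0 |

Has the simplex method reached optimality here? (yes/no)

The z-row has a negative entry -9 in column p, so it is not optimal.

no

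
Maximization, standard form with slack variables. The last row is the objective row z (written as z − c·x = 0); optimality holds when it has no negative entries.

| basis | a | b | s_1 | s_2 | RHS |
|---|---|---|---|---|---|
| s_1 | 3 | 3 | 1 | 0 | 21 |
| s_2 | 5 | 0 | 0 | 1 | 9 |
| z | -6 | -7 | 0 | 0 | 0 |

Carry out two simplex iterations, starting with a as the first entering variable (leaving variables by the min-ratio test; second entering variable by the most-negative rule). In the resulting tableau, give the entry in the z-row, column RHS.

236/5

Ratio test on column a — row 1: 21/3 = 7; row 2: 9/5 = 9/5. Minimum is 9/5 at row 2 (s_2 leaves); pivot element 5.
Divide row 2 by 5; eliminate column a from the other rows.
Second iteration: most negative z-row entry is -7 in column b, so b enters.
Ratio test on column b — row 1: (78/5)/3 = 26/5; row 2: entry 0 ≤ 0. Minimum is 26/5 at row 1 (s_1 leaves); pivot element 3.
Divide row 1 by 3; eliminate column b from the other rows.
After both pivots, the entry at the z-row, column RHS is 236/5.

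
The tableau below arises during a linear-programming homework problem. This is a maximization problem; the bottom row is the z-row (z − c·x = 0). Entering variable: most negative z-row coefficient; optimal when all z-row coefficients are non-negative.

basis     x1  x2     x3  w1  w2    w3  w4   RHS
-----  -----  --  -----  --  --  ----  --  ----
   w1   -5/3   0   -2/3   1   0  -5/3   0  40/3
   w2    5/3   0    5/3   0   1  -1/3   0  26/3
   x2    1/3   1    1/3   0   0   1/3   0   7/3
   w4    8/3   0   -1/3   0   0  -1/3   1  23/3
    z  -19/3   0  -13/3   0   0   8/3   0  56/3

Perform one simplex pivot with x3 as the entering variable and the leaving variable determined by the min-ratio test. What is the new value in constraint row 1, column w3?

-9/5

Ratio test on column x3 — row 1: entry -2/3 ≤ 0; row 2: (26/3)/(5/3) = 26/5; row 3: (7/3)/(1/3) = 7; row 4: entry -1/3 ≤ 0. Minimum is 26/5 at row 2 (w2 leaves); pivot element 5/3.
Divide row 2 by 5/3; eliminate column x3 from the other rows.
Row 1 update in column w3: -5/3 − (-2/3)·(-1/5) = -9/5.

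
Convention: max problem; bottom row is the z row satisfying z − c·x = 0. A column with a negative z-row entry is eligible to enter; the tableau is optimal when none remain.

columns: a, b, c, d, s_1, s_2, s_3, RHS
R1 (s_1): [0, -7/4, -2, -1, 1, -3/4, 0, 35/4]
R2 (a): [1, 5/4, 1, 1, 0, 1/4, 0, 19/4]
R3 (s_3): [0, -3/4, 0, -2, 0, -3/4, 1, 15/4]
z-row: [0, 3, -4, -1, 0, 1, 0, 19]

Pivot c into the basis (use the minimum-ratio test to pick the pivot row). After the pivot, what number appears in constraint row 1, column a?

2

Ratio test on column c — row 1: entry -2 ≤ 0; row 2: (19/4)/1 = 19/4; row 3: entry 0 ≤ 0. Minimum is 19/4 at row 2 (a leaves); pivot element 1.
Divide row 2 by 1; eliminate column c from the other rows.
Row 1 update in column a: 0 − (-2)·1 = 2.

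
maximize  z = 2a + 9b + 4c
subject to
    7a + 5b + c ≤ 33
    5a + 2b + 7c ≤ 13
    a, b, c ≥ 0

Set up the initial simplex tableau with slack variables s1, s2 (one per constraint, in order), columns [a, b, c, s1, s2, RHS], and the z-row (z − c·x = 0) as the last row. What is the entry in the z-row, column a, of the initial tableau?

The z-row carries the negated objective coefficients: the a entry is -2.

-2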